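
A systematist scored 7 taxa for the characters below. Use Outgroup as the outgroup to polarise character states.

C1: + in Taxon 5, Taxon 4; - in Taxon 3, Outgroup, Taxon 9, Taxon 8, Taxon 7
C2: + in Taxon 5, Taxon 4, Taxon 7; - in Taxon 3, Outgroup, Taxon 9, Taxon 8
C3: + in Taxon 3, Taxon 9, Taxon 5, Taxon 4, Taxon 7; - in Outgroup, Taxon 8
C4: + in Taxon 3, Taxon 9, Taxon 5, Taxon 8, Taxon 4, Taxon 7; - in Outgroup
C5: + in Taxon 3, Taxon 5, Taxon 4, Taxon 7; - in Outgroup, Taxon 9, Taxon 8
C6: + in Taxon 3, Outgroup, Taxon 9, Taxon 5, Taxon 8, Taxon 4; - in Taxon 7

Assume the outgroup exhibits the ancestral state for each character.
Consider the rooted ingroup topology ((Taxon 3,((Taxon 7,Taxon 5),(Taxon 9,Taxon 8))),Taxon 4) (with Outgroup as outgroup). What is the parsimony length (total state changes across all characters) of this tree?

10

Map each character onto ((Taxon 3,((Taxon 7,Taxon 5),(Taxon 9,Taxon 8))),Taxon 4) (rooted by Outgroup) and count the minimum state changes it requires (Fitch parsimony):
C1: 2; C2: 2; C3: 2; C4: 1; C5: 2; C6: 1.
Total tree length = 10.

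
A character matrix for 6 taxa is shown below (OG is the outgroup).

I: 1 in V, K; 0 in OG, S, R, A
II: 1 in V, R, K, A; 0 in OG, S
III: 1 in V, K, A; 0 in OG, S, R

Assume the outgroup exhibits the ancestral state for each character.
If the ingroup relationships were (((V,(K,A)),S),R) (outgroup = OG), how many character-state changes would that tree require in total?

5

Map each character onto (((V,(K,A)),S),R) (rooted by OG) and count the minimum state changes it requires (Fitch parsimony):
I: 2; II: 2; III: 1.
Total tree length = 5.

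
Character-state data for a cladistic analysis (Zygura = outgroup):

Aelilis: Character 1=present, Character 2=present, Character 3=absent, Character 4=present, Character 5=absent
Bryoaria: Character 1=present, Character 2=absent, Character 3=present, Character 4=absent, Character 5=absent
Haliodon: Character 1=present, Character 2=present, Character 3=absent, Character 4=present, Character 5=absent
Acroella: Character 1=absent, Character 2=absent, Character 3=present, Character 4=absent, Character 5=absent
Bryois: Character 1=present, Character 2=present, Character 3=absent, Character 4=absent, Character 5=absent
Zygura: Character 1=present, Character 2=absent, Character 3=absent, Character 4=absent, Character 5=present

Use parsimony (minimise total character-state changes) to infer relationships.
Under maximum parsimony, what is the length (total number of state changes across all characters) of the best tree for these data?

5

Character polarity is set by the outgroup: the derived state is whichever differs from the outgroup's state, so for Character 1, Character 5 the derived state is 'absent', and for the remaining characters it is 'present'.
Character 1 (derived state 'absent') is unique to Acroella (autapomorphy; uninformative for grouping).
Character 2: derived state 'present' in Aelilis, Bryois, and Haliodon only — synapomorphy for {Aelilis, Bryois, Haliodon}.
Only Acroella and Bryoaria show the derived state 'present' for Character 3, supporting them as a clade.
Character 4: derived state 'present' in Aelilis and Haliodon only — synapomorphy for {Aelilis, Haliodon}.
Character 5 (derived state 'absent') is shared by all ingroup taxa — unites the whole ingroup.
Most parsimonious ingroup topology: ((Acroella,Bryoaria),((Haliodon,Aelilis),Bryois)).
Changes per character on this tree: Character 1: 1; Character 2: 1; Character 3: 1; Character 4: 1; Character 5: 1.
Total = 5.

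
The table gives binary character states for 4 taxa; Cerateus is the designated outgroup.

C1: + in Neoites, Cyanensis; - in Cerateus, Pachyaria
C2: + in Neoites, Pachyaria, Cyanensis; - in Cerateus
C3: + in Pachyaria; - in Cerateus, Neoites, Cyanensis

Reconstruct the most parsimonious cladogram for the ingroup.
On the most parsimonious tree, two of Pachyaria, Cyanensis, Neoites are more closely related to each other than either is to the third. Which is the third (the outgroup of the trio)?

The outgroup has state '-' for every character, so '+' is the derived state throughout.
Only Cyanensis and Neoites show the derived state '+' for C1, supporting them as a clade.
C2 (derived state '+') is shared by all ingroup taxa — unites the whole ingroup.
C3 (derived state '+') is unique to Pachyaria (autapomorphy; uninformative for grouping).
Most parsimonious ingroup topology: ((Neoites,Cyanensis),Pachyaria).
Neoites and Cyanensis share a more recent common ancestor with each other than either does with Pachyaria, so Pachyaria is the least closely related of the three.

Pachyaria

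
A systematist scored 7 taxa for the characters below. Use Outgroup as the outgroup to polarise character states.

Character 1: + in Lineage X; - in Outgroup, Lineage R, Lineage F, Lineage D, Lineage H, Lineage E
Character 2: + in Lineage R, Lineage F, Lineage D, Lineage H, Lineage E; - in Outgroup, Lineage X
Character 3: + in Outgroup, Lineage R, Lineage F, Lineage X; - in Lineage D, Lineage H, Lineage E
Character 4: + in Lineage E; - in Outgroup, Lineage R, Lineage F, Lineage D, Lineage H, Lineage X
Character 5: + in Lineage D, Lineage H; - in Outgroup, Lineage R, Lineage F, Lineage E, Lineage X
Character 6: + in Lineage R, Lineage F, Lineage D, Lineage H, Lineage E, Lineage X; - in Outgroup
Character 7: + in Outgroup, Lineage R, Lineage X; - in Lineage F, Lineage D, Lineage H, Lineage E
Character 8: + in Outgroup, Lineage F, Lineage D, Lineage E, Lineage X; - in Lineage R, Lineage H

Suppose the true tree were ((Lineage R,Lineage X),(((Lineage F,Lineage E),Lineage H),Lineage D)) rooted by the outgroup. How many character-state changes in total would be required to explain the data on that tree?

Map each character onto ((Lineage R,Lineage X),(((Lineage F,Lineage E),Lineage H),Lineage D)) (rooted by Outgroup) and count the minimum state changes it requires (Fitch parsimony):
Character 1: 1; Character 2: 2; Character 3: 2; Character 4: 1; Character 5: 2; Character 6: 1; Character 7: 1; Character 8: 2.
Total tree length = 12.

12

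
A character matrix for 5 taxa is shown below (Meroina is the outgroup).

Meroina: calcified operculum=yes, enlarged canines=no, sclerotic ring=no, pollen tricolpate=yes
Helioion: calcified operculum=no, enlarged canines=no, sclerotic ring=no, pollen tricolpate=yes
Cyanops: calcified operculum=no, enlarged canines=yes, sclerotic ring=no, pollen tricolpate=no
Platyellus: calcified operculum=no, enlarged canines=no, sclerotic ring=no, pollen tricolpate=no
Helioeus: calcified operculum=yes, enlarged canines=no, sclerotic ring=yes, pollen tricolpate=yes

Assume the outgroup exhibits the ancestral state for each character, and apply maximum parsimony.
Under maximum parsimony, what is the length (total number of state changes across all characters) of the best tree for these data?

4

Character polarity is set by the outgroup: the derived state is whichever differs from the outgroup's state, so for calcified operculum, pollen tricolpate the derived state is 'no', and for the remaining characters it is 'yes'.
calcified operculum (derived state 'no') is shared by Cyanops, Helioion, and Platyellus — a synapomorphy uniting that clade.
enlarged canines: derived state 'yes' in Cyanops only — an autapomorphy, so it tells us nothing about relationships among taxa.
sclerotic ring: derived state 'yes' in Helioeus only — an autapomorphy, so it tells us nothing about relationships among taxa.
pollen tricolpate: derived state 'no' in Cyanops and Platyellus only — synapomorphy for {Cyanops, Platyellus}.
Most parsimonious ingroup topology: ((Helioion,(Cyanops,Platyellus)),Helioeus).
Changes per character on this tree: calcified operculum: 1; enlarged canines: 1; sclerotic ring: 1; pollen tricolpate: 1.
Total = 4.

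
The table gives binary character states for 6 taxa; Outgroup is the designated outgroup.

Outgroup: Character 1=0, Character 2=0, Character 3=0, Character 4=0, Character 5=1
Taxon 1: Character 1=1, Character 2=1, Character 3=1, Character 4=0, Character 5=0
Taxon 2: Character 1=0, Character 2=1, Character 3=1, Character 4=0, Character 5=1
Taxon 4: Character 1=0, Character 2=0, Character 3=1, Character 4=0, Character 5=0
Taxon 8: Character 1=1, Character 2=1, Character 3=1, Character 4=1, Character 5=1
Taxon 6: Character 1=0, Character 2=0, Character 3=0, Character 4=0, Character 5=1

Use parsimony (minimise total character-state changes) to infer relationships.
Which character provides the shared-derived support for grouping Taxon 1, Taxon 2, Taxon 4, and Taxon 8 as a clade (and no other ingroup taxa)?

Character polarity is set by the outgroup: the derived state is whichever differs from the outgroup's state, so for Character 5 the derived state is '0', and for the remaining characters it is '1'.
Only Taxon 1 and Taxon 8 show the derived state '1' for Character 1, supporting them as a clade.
Character 2 (derived state '1') is shared by Taxon 1, Taxon 2, and Taxon 8 — a synapomorphy uniting that clade.
Character 3: derived state '1' in Taxon 1, Taxon 2, Taxon 4, and Taxon 8 only — synapomorphy for {Taxon 1, Taxon 2, Taxon 4, Taxon 8}.
Character 4: derived state '1' in Taxon 8 only — an autapomorphy, so it tells us nothing about relationships among taxa.
Character 5 (state '0') occurs in Taxon 1 and Taxon 4 but conflicts with the nesting implied by the other characters — most parsimoniously interpreted as homoplasy.
Most parsimonious ingroup topology: ((((Taxon 1,Taxon 8),Taxon 2),Taxon 4),Taxon 6).
The clade {Taxon 1, Taxon 2, Taxon 4, Taxon 8} is supported by Character 3: its derived state '1' occurs in exactly those taxa and in no other taxon (including the outgroup).

Character 3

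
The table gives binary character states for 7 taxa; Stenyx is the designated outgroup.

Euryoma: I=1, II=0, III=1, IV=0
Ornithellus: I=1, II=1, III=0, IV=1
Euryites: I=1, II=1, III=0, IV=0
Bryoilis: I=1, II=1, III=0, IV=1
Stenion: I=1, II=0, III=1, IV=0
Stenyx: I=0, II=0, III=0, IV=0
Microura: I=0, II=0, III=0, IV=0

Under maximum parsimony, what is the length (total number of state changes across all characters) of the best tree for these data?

4

The outgroup has state '0' for every character, so '1' is the derived state throughout.
I: derived state '1' in Bryoilis, Euryites, Euryoma, Ornithellus, and Stenion only — synapomorphy for {Bryoilis, Euryites, Euryoma, Ornithellus, Stenion}.
II (derived state '1') is shared by Bryoilis, Euryites, and Ornithellus — a synapomorphy uniting that clade.
III: derived state '1' in Euryoma and Stenion only — synapomorphy for {Euryoma, Stenion}.
IV (derived state '1') is shared by Bryoilis and Ornithellus — a synapomorphy uniting that clade.
Most parsimonious ingroup topology: (((Euryites,(Ornithellus,Bryoilis)),(Stenion,Euryoma)),Microura).
Changes per character on this tree: I: 1; II: 1; III: 1; IV: 1.
Total = 4.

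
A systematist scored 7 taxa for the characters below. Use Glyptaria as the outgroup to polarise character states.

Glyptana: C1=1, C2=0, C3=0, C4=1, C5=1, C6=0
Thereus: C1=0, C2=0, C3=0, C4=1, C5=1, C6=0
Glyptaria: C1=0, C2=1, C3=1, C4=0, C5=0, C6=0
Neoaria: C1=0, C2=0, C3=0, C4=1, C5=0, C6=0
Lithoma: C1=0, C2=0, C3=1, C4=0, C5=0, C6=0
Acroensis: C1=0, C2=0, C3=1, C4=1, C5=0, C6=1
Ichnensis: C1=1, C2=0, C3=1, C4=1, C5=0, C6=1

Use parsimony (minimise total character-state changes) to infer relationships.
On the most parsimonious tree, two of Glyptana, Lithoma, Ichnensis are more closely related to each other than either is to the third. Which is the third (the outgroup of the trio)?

Character polarity is set by the outgroup: the derived state is whichever differs from the outgroup's state, so for C2, C3 the derived state is '0', and for the remaining characters it is '1'.
C1 groups Glyptana and Ichnensis, which is incompatible with the clades supported by the remaining characters; treating it as convergent (homoplasy) costs fewer steps than any alternative tree.
All ingroup taxa share the derived state '0' for C2; it defines the ingroup but does not resolve relationships within it.
C3: derived state '0' in Glyptana, Neoaria, and Thereus only — synapomorphy for {Glyptana, Neoaria, Thereus}.
C4: derived state '1' in Acroensis, Glyptana, Ichnensis, Neoaria, and Thereus only — synapomorphy for {Acroensis, Glyptana, Ichnensis, Neoaria, Thereus}.
Only Glyptana and Thereus show the derived state '1' for C5, supporting them as a clade.
C6 (derived state '1') is shared by Acroensis and Ichnensis — a synapomorphy uniting that clade.
Most parsimonious ingroup topology: (((Neoaria,(Thereus,Glyptana)),(Ichnensis,Acroensis)),Lithoma).
Glyptana and Ichnensis share a more recent common ancestor with each other than either does with Lithoma, so Lithoma is the least closely related of the three.

Lithoma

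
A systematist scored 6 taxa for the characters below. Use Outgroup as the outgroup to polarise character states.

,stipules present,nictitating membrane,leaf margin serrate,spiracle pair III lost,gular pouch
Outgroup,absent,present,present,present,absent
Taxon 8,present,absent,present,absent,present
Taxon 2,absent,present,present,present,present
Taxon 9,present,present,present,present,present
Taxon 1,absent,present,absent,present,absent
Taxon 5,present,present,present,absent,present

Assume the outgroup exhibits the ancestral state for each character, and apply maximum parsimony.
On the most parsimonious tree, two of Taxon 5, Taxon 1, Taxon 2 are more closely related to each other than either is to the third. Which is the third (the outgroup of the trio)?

Taxon 1

Character polarity is set by the outgroup: the derived state is whichever differs from the outgroup's state, so for nictitating membrane, leaf margin serrate, spiracle pair III lost the derived state is 'absent', and for the remaining characters it is 'present'.
stipules present: derived state 'present' in Taxon 5, Taxon 8, and Taxon 9 only — synapomorphy for {Taxon 5, Taxon 8, Taxon 9}.
nictitating membrane (derived state 'absent') is unique to Taxon 8 (autapomorphy; uninformative for grouping).
leaf margin serrate (derived state 'absent') is unique to Taxon 1 (autapomorphy; uninformative for grouping).
spiracle pair III lost: derived state 'absent' in Taxon 5 and Taxon 8 only — synapomorphy for {Taxon 5, Taxon 8}.
gular pouch: derived state 'present' in Taxon 2, Taxon 5, Taxon 8, and Taxon 9 only — synapomorphy for {Taxon 2, Taxon 5, Taxon 8, Taxon 9}.
Most parsimonious ingroup topology: ((((Taxon 8,Taxon 5),Taxon 9),Taxon 2),Taxon 1).
Taxon 5 and Taxon 2 share a more recent common ancestor with each other than either does with Taxon 1, so Taxon 1 is the least closely related of the three.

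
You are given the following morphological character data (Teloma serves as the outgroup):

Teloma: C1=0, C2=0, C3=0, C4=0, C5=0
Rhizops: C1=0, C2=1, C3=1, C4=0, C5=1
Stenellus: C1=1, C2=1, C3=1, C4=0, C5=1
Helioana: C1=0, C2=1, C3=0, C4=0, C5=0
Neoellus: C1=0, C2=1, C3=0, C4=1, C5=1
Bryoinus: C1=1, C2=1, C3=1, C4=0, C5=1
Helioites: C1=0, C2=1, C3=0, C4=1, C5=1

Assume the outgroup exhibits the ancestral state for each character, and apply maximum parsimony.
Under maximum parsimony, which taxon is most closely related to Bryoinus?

Stenellus

The outgroup has state '0' for every character, so '1' is the derived state throughout.
Only Bryoinus and Stenellus show the derived state '1' for C1, supporting them as a clade.
C2 (derived state '1') is shared by all ingroup taxa — unites the whole ingroup.
C3: derived state '1' in Bryoinus, Rhizops, and Stenellus only — synapomorphy for {Bryoinus, Rhizops, Stenellus}.
C4 (derived state '1') is shared by Helioites and Neoellus — a synapomorphy uniting that clade.
C5: derived state '1' in Bryoinus, Helioites, Neoellus, Rhizops, and Stenellus only — synapomorphy for {Bryoinus, Helioites, Neoellus, Rhizops, Stenellus}.
Most parsimonious ingroup topology: (((Rhizops,(Stenellus,Bryoinus)),(Neoellus,Helioites)),Helioana).
Bryoinus and Stenellus form a cherry on this tree, so they are sister taxa.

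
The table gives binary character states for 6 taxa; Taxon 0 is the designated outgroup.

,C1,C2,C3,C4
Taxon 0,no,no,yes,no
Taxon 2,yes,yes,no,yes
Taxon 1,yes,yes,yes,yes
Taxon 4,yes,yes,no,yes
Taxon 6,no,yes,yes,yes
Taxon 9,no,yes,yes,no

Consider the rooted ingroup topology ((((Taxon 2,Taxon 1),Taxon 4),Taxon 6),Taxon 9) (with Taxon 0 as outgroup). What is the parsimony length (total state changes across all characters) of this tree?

5

Map each character onto ((((Taxon 2,Taxon 1),Taxon 4),Taxon 6),Taxon 9) (rooted by Taxon 0) and count the minimum state changes it requires (Fitch parsimony):
C1: 1; C2: 1; C3: 2; C4: 1.
Total tree length = 5.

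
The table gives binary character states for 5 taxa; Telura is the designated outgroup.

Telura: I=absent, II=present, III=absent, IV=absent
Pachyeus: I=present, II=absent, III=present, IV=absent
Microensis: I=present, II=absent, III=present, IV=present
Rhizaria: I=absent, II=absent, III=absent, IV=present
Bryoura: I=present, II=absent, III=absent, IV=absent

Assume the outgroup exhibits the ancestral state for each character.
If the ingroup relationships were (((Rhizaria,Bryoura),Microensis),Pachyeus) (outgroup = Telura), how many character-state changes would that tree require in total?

7

Map each character onto (((Rhizaria,Bryoura),Microensis),Pachyeus) (rooted by Telura) and count the minimum state changes it requires (Fitch parsimony):
I: 2; II: 1; III: 2; IV: 2.
Total tree length = 7.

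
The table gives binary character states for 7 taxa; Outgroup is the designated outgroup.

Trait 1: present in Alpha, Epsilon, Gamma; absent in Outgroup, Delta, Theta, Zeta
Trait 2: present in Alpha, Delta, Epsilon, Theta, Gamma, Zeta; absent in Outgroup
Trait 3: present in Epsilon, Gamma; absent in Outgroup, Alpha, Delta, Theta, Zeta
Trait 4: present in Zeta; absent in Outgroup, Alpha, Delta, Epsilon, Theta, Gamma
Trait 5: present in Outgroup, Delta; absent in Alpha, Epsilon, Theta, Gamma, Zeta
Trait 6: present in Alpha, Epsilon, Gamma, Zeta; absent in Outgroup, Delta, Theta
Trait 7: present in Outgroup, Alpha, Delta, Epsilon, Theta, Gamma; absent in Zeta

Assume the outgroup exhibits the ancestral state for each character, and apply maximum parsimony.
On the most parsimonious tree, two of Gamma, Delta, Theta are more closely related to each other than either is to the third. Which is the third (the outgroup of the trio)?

Character polarity is set by the outgroup: the derived state is whichever differs from the outgroup's state, so for Trait 5, Trait 7 the derived state is 'absent', and for the remaining characters it is 'present'.
Trait 1 (derived state 'present') is shared by Alpha, Epsilon, and Gamma — a synapomorphy uniting that clade.
All ingroup taxa share the derived state 'present' for Trait 2; it defines the ingroup but does not resolve relationships within it.
Trait 3: derived state 'present' in Epsilon and Gamma only — synapomorphy for {Epsilon, Gamma}.
Trait 4 (derived state 'present') is unique to Zeta (autapomorphy; uninformative for grouping).
Trait 5 (derived state 'absent') is shared by Alpha, Epsilon, Gamma, Theta, and Zeta — a synapomorphy uniting that clade.
Trait 6 (derived state 'present') is shared by Alpha, Epsilon, Gamma, and Zeta — a synapomorphy uniting that clade.
Trait 7: derived state 'absent' in Zeta only — an autapomorphy, so it tells us nothing about relationships among taxa.
Most parsimonious ingroup topology: ((((Alpha,(Epsilon,Gamma)),Zeta),Theta),Delta).
Gamma and Theta share a more recent common ancestor with each other than either does with Delta, so Delta is the least closely related of the three.

Delta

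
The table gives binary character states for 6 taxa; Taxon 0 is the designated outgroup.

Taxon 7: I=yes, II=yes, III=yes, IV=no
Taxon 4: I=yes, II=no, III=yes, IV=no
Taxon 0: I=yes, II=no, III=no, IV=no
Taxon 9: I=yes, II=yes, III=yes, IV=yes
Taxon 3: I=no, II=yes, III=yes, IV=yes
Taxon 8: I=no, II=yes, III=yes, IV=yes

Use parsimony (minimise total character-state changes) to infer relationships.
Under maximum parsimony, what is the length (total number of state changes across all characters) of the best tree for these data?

Character polarity is set by the outgroup: the derived state is whichever differs from the outgroup's state, so for I the derived state is 'no', and for the remaining characters it is 'yes'.
Only Taxon 3 and Taxon 8 show the derived state 'no' for I, supporting them as a clade.
II: derived state 'yes' in Taxon 3, Taxon 7, Taxon 8, and Taxon 9 only — synapomorphy for {Taxon 3, Taxon 7, Taxon 8, Taxon 9}.
III (derived state 'yes') is shared by all ingroup taxa — unites the whole ingroup.
IV (derived state 'yes') is shared by Taxon 3, Taxon 8, and Taxon 9 — a synapomorphy uniting that clade.
Most parsimonious ingroup topology: ((((Taxon 3,Taxon 8),Taxon 9),Taxon 7),Taxon 4).
Changes per character on this tree: I: 1; II: 1; III: 1; IV: 1.
Total = 4.

4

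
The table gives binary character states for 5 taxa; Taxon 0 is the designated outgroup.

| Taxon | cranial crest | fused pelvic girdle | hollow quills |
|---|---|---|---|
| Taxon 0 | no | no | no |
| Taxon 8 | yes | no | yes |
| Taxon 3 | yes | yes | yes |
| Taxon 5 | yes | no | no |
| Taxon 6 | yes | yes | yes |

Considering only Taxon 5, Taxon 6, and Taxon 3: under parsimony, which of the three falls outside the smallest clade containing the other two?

The outgroup has state 'no' for every character, so 'yes' is the derived state throughout.
All ingroup taxa share the derived state 'yes' for cranial crest; it defines the ingroup but does not resolve relationships within it.
fused pelvic girdle: derived state 'yes' in Taxon 3 and Taxon 6 only — synapomorphy for {Taxon 3, Taxon 6}.
hollow quills (derived state 'yes') is shared by Taxon 3, Taxon 6, and Taxon 8 — a synapomorphy uniting that clade.
Most parsimonious ingroup topology: ((Taxon 8,(Taxon 3,Taxon 6)),Taxon 5).
Taxon 6 and Taxon 3 share a more recent common ancestor with each other than either does with Taxon 5, so Taxon 5 is the least closely related of the three.

Taxon 5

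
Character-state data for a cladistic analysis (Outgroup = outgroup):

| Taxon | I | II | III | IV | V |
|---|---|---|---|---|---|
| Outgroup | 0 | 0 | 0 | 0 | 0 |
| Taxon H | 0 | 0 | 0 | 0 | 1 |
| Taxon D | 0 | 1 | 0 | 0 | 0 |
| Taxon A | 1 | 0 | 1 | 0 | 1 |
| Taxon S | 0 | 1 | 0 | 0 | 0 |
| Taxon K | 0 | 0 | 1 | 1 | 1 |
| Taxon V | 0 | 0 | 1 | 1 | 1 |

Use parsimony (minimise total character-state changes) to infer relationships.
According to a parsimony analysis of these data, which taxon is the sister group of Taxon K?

The outgroup has state '0' for every character, so '1' is the derived state throughout.
I (derived state '1') is unique to Taxon A (autapomorphy; uninformative for grouping).
Only Taxon D and Taxon S show the derived state '1' for II, supporting them as a clade.
III (derived state '1') is shared by Taxon A, Taxon K, and Taxon V — a synapomorphy uniting that clade.
IV: derived state '1' in Taxon K and Taxon V only — synapomorphy for {Taxon K, Taxon V}.
V (derived state '1') is shared by Taxon A, Taxon H, Taxon K, and Taxon V — a synapomorphy uniting that clade.
Most parsimonious ingroup topology: ((Taxon H,(Taxon A,(Taxon K,Taxon V))),(Taxon D,Taxon S)).
Taxon K and Taxon V form a cherry on this tree, so they are sister taxa.

Taxon V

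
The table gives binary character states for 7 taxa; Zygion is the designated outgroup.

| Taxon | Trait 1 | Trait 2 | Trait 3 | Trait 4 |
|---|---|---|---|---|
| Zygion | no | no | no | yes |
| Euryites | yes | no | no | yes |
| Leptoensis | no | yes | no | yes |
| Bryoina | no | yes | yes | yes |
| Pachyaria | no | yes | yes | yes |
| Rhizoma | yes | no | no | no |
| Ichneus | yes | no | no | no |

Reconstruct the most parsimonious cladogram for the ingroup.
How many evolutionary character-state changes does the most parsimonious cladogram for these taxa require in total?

4

Character polarity is set by the outgroup: the derived state is whichever differs from the outgroup's state, so for Trait 4 the derived state is 'no', and for the remaining characters it is 'yes'.
Trait 1 (derived state 'yes') is shared by Euryites, Ichneus, and Rhizoma — a synapomorphy uniting that clade.
Trait 2: derived state 'yes' in Bryoina, Leptoensis, and Pachyaria only — synapomorphy for {Bryoina, Leptoensis, Pachyaria}.
Trait 3 (derived state 'yes') is shared by Bryoina and Pachyaria — a synapomorphy uniting that clade.
Trait 4: derived state 'no' in Ichneus and Rhizoma only — synapomorphy for {Ichneus, Rhizoma}.
Most parsimonious ingroup topology: ((Euryites,(Rhizoma,Ichneus)),(Leptoensis,(Bryoina,Pachyaria))).
Changes per character on this tree: Trait 1: 1; Trait 2: 1; Trait 3: 1; Trait 4: 1.
Total = 4.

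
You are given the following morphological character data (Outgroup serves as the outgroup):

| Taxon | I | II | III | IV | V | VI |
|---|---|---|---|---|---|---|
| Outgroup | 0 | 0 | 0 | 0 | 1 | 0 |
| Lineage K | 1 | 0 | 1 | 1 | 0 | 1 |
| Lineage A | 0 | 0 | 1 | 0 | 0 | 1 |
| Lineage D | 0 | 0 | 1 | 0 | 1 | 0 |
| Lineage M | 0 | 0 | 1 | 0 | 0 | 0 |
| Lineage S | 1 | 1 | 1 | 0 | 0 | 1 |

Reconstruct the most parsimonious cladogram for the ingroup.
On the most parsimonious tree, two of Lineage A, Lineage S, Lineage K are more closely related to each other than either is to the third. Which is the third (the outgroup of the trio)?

Character polarity is set by the outgroup: the derived state is whichever differs from the outgroup's state, so for V the derived state is '0', and for the remaining characters it is '1'.
I: derived state '1' in Lineage K and Lineage S only — synapomorphy for {Lineage K, Lineage S}.
II: derived state '1' in Lineage S only — an autapomorphy, so it tells us nothing about relationships among taxa.
All ingroup taxa share the derived state '1' for III; it defines the ingroup but does not resolve relationships within it.
IV (derived state '1') is unique to Lineage K (autapomorphy; uninformative for grouping).
V: derived state '0' in Lineage A, Lineage K, Lineage M, and Lineage S only — synapomorphy for {Lineage A, Lineage K, Lineage M, Lineage S}.
Only Lineage A, Lineage K, and Lineage S show the derived state '1' for VI, supporting them as a clade.
Most parsimonious ingroup topology: ((((Lineage K,Lineage S),Lineage A),Lineage M),Lineage D).
Lineage K and Lineage S share a more recent common ancestor with each other than either does with Lineage A, so Lineage A is the least closely related of the three.

Lineage A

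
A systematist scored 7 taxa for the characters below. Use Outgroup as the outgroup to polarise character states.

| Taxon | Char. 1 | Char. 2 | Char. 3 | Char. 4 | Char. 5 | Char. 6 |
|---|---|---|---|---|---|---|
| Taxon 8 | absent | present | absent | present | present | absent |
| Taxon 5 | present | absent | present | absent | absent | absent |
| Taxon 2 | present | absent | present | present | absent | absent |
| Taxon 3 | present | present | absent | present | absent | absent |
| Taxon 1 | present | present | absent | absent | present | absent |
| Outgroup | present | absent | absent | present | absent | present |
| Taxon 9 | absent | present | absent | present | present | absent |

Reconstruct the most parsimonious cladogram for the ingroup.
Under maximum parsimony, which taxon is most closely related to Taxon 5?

Taxon 2

Character polarity is set by the outgroup: the derived state is whichever differs from the outgroup's state, so for Char. 1, Char. 4, Char. 6 the derived state is 'absent', and for the remaining characters it is 'present'.
Only Taxon 8 and Taxon 9 show the derived state 'absent' for Char. 1, supporting them as a clade.
Char. 2 (derived state 'present') is shared by Taxon 1, Taxon 3, Taxon 8, and Taxon 9 — a synapomorphy uniting that clade.
Char. 3 (derived state 'present') is shared by Taxon 2 and Taxon 5 — a synapomorphy uniting that clade.
Char. 4 groups Taxon 1 and Taxon 5, which is incompatible with the clades supported by the remaining characters; treating it as convergent (homoplasy) costs fewer steps than any alternative tree.
Char. 5 (derived state 'present') is shared by Taxon 1, Taxon 8, and Taxon 9 — a synapomorphy uniting that clade.
Char. 6 (derived state 'absent') is shared by all ingroup taxa — unites the whole ingroup.
Most parsimonious ingroup topology: ((Taxon 5,Taxon 2),(((Taxon 8,Taxon 9),Taxon 1),Taxon 3)).
Taxon 5 and Taxon 2 form a cherry on this tree, so they are sister taxa.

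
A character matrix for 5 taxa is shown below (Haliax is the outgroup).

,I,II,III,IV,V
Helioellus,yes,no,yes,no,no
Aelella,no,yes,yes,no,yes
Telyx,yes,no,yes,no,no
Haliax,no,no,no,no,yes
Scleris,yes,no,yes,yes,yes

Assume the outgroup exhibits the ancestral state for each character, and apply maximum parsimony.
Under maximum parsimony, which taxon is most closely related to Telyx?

Character polarity is set by the outgroup: the derived state is whichever differs from the outgroup's state, so for V the derived state is 'no', and for the remaining characters it is 'yes'.
I: derived state 'yes' in Helioellus, Scleris, and Telyx only — synapomorphy for {Helioellus, Scleris, Telyx}.
II: derived state 'yes' in Aelella only — an autapomorphy, so it tells us nothing about relationships among taxa.
III (derived state 'yes') is shared by all ingroup taxa — unites the whole ingroup.
IV: derived state 'yes' in Scleris only — an autapomorphy, so it tells us nothing about relationships among taxa.
Only Helioellus and Telyx show the derived state 'no' for V, supporting them as a clade.
Most parsimonious ingroup topology: (Aelella,(Scleris,(Helioellus,Telyx))).
Telyx and Helioellus form a cherry on this tree, so they are sister taxa.

Helioellus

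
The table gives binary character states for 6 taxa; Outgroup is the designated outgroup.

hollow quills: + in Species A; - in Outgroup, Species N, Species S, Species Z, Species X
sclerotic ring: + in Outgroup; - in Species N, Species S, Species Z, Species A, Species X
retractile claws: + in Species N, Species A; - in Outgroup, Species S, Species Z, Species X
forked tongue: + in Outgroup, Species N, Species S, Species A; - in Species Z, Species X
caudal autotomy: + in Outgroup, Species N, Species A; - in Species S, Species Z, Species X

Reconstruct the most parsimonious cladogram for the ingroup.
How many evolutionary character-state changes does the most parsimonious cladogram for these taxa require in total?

Character polarity is set by the outgroup: the derived state is whichever differs from the outgroup's state, so for sclerotic ring, forked tongue, caudal autotomy the derived state is '-', and for the remaining characters it is '+'.
hollow quills: derived state '+' in Species A only — an autapomorphy, so it tells us nothing about relationships among taxa.
All ingroup taxa share the derived state '-' for sclerotic ring; it defines the ingroup but does not resolve relationships within it.
retractile claws: derived state '+' in Species A and Species N only — synapomorphy for {Species A, Species N}.
forked tongue (derived state '-') is shared by Species X and Species Z — a synapomorphy uniting that clade.
Only Species S, Species X, and Species Z show the derived state '-' for caudal autotomy, supporting them as a clade.
Most parsimonious ingroup topology: ((Species N,Species A),(Species S,(Species Z,Species X))).
Changes per character on this tree: hollow quills: 1; sclerotic ring: 1; retractile claws: 1; forked tongue: 1; caudal autotomy: 1.
Total = 5.

5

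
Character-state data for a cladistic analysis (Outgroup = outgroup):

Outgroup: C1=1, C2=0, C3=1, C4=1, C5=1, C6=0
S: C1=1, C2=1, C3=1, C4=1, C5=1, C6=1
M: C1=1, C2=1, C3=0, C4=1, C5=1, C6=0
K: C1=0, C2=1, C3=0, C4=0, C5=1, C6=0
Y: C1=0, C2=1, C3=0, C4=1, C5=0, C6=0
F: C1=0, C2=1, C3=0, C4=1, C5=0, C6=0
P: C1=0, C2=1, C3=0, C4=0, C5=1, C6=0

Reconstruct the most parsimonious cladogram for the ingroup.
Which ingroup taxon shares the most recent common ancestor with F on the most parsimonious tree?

Character polarity is set by the outgroup: the derived state is whichever differs from the outgroup's state, so for C1, C3, C4, C5 the derived state is '0', and for the remaining characters it is '1'.
C1: derived state '0' in F, K, P, and Y only — synapomorphy for {F, K, P, Y}.
C2 (derived state '1') is shared by all ingroup taxa — unites the whole ingroup.
C3: derived state '0' in F, K, M, P, and Y only — synapomorphy for {F, K, M, P, Y}.
C4: derived state '0' in K and P only — synapomorphy for {K, P}.
C5: derived state '0' in F and Y only — synapomorphy for {F, Y}.
C6 (derived state '1') is unique to S (autapomorphy; uninformative for grouping).
Most parsimonious ingroup topology: (S,(M,((K,P),(Y,F)))).
F and Y form a cherry on this tree, so they are sister taxa.

Y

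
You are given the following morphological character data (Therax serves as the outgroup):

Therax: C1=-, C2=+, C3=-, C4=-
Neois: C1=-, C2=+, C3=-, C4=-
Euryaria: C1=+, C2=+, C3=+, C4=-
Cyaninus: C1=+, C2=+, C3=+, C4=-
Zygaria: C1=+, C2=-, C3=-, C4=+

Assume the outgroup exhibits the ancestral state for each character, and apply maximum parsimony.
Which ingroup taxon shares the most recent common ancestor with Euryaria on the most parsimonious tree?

Character polarity is set by the outgroup: the derived state is whichever differs from the outgroup's state, so for C2 the derived state is '-', and for the remaining characters it is '+'.
C1: derived state '+' in Cyaninus, Euryaria, and Zygaria only — synapomorphy for {Cyaninus, Euryaria, Zygaria}.
C2: derived state '-' in Zygaria only — an autapomorphy, so it tells us nothing about relationships among taxa.
Only Cyaninus and Euryaria show the derived state '+' for C3, supporting them as a clade.
C4: derived state '+' in Zygaria only — an autapomorphy, so it tells us nothing about relationships among taxa.
Most parsimonious ingroup topology: (((Euryaria,Cyaninus),Zygaria),Neois).
Euryaria and Cyaninus form a cherry on this tree, so they are sister taxa.

Cyaninus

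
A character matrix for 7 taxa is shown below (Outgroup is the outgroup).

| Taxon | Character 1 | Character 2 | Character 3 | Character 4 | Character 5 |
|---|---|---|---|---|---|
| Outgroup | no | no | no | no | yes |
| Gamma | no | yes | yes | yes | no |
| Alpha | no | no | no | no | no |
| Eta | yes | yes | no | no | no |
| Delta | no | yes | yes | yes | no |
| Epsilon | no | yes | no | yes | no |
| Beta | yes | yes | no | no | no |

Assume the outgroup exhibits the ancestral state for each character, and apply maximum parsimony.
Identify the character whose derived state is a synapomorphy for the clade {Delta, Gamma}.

Character polarity is set by the outgroup: the derived state is whichever differs from the outgroup's state, so for Character 5 the derived state is 'no', and for the remaining characters it is 'yes'.
Character 1 (derived state 'yes') is shared by Beta and Eta — a synapomorphy uniting that clade.
Character 2 (derived state 'yes') is shared by Beta, Delta, Epsilon, Eta, and Gamma — a synapomorphy uniting that clade.
Character 3 (derived state 'yes') is shared by Delta and Gamma — a synapomorphy uniting that clade.
Only Delta, Epsilon, and Gamma show the derived state 'yes' for Character 4, supporting them as a clade.
Character 5 (derived state 'no') is shared by all ingroup taxa — unites the whole ingroup.
Most parsimonious ingroup topology: ((((Gamma,Delta),Epsilon),(Eta,Beta)),Alpha).
The clade {Delta, Gamma} is supported by Character 3: its derived state 'yes' occurs in exactly those taxa and in no other taxon (including the outgroup).

Character 3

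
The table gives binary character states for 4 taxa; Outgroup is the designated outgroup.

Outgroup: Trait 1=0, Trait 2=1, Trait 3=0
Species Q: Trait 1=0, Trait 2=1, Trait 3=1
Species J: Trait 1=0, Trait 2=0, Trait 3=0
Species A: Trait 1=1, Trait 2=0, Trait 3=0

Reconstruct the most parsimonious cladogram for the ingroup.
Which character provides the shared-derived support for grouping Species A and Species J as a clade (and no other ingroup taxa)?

Trait 2

Character polarity is set by the outgroup: the derived state is whichever differs from the outgroup's state, so for Trait 2 the derived state is '0', and for the remaining characters it is '1'.
Trait 1: derived state '1' in Species A only — an autapomorphy, so it tells us nothing about relationships among taxa.
Trait 2: derived state '0' in Species A and Species J only — synapomorphy for {Species A, Species J}.
Trait 3: derived state '1' in Species Q only — an autapomorphy, so it tells us nothing about relationships among taxa.
Most parsimonious ingroup topology: (Species Q,(Species J,Species A)).
The clade {Species A, Species J} is supported by Trait 2: its derived state '0' occurs in exactly those taxa and in no other taxon (including the outgroup).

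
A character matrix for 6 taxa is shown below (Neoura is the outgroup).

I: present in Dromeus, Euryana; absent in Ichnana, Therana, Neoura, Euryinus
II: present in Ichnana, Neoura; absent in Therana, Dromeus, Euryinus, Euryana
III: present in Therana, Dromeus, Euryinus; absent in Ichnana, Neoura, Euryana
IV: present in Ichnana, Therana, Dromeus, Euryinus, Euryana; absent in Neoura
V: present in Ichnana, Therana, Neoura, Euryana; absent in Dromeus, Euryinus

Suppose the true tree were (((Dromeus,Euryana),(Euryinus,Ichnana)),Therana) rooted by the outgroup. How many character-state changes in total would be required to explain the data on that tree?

9

Map each character onto (((Dromeus,Euryana),(Euryinus,Ichnana)),Therana) (rooted by Neoura) and count the minimum state changes it requires (Fitch parsimony):
I: 1; II: 2; III: 3; IV: 1; V: 2.
Total tree length = 9.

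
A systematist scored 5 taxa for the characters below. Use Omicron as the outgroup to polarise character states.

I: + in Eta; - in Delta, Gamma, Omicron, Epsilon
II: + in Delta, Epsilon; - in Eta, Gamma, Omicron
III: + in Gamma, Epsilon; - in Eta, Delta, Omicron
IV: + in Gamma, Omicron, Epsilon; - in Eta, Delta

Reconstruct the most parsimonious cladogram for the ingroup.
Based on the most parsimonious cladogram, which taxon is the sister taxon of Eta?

Character polarity is set by the outgroup: the derived state is whichever differs from the outgroup's state, so for IV the derived state is '-', and for the remaining characters it is '+'.
I (derived state '+') is unique to Eta (autapomorphy; uninformative for grouping).
II groups Delta and Epsilon, which is incompatible with the clades supported by the remaining characters; treating it as convergent (homoplasy) costs fewer steps than any alternative tree.
III (derived state '+') is shared by Epsilon and Gamma — a synapomorphy uniting that clade.
Only Delta and Eta show the derived state '-' for IV, supporting them as a clade.
Most parsimonious ingroup topology: ((Eta,Delta),(Epsilon,Gamma)).
Eta and Delta form a cherry on this tree, so they are sister taxa.

Delta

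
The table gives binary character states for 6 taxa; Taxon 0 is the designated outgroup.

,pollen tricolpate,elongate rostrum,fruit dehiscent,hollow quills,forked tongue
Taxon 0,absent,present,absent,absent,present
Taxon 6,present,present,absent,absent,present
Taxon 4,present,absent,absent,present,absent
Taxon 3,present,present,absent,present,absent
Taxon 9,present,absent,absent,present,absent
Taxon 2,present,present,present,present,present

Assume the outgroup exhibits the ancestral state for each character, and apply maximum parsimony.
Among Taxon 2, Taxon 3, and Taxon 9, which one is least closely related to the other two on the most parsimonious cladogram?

Character polarity is set by the outgroup: the derived state is whichever differs from the outgroup's state, so for elongate rostrum, forked tongue the derived state is 'absent', and for the remaining characters it is 'present'.
pollen tricolpate (derived state 'present') is shared by all ingroup taxa — unites the whole ingroup.
elongate rostrum (derived state 'absent') is shared by Taxon 4 and Taxon 9 — a synapomorphy uniting that clade.
fruit dehiscent: derived state 'present' in Taxon 2 only — an autapomorphy, so it tells us nothing about relationships among taxa.
Only Taxon 2, Taxon 3, Taxon 4, and Taxon 9 show the derived state 'present' for hollow quills, supporting them as a clade.
Only Taxon 3, Taxon 4, and Taxon 9 show the derived state 'absent' for forked tongue, supporting them as a clade.
Most parsimonious ingroup topology: (Taxon 6,(((Taxon 4,Taxon 9),Taxon 3),Taxon 2)).
Taxon 9 and Taxon 3 share a more recent common ancestor with each other than either does with Taxon 2, so Taxon 2 is the least closely related of the three.

Taxon 2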